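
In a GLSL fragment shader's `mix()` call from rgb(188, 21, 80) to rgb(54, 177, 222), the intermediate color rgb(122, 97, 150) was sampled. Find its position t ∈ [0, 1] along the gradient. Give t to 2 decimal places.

Invert the lerp on the G channel (largest span, 156): t = (97 − 21) / (177 − 21) = 76/156 = 0.48718.
Check on R: (122 − 188)/(54 − 188) = 0.4925 ✓

0.49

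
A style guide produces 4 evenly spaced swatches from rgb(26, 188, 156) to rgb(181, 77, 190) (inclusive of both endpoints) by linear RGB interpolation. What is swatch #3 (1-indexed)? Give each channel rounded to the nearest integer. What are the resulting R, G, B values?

(129, 114, 179)

With 4 swatches and endpoints inclusive, swatch 3 sits at t = (3 − 1)/(4 − 1) = 2/3 ≈ 0.6667.
R = 26 + 0.6667 × (181 − 26) = 129.339 → 129
G = 188 + 0.6667 × (77 − 188) = 113.996 → 114
B = 156 + 0.6667 × (190 − 156) = 178.668 → 179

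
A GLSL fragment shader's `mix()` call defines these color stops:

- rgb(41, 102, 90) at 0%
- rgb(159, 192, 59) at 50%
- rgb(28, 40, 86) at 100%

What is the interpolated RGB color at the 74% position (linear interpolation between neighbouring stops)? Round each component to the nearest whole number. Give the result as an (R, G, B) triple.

74% lies between the 50% and 100% stops, so the local fraction is t = (74 − 50)/(100 − 50) = 24/50 ≈ 0.48.
R = 159 + 0.48 × (28 − 159) = 96.12 → 96
G = 192 + 0.48 × (40 − 192) = 119.04 → 119
B = 59 + 0.48 × (86 − 59) = 71.96 → 72

(96, 119, 72)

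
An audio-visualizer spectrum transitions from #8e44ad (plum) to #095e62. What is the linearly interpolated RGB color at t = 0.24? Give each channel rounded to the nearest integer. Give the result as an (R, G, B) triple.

#8e44ad → (142, 68, 173); #095e62 → (9, 94, 98).
R = 142 + 0.24 × (9 − 142) = 142 + 0.24 × -133 = 110.08 → 110
G = 68 + 0.24 × (94 − 68) = 68 + 0.24 × 26 = 74.24 → 74
B = 173 + 0.24 × (98 − 173) = 173 + 0.24 × -75 = 155 → 155
So the blended color is (110, 74, 155), about #6e4a9b.

(110, 74, 155)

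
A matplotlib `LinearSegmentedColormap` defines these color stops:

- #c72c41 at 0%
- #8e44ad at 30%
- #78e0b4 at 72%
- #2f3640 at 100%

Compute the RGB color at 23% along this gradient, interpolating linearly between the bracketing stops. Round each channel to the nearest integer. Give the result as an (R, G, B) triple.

23% lies between the 0% and 30% stops, so the local fraction is t = (23 − 0)/(30 − 0) = 23/30 ≈ 0.7667.
#c72c41 → (199, 44, 65); #8e44ad → (142, 68, 173).
R = 199 + 0.7667 × (142 − 199) = 155.298 → 155
G = 44 + 0.7667 × (68 − 44) = 62.401 → 62
B = 65 + 0.7667 × (173 − 65) = 147.804 → 148

(155, 62, 148)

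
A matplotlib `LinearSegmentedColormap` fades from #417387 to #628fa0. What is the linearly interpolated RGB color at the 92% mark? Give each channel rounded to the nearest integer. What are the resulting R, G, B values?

(95, 141, 158)

#417387 → (65, 115, 135); #628fa0 → (98, 143, 160).
92% corresponds to t = 0.92.
R = 65 + 0.92 × (98 − 65) = 65 + 0.92 × 33 = 95.36 → 95
G = 115 + 0.92 × (143 − 115) = 115 + 0.92 × 28 = 140.76 → 141
B = 135 + 0.92 × (160 − 135) = 135 + 0.92 × 25 = 158 → 158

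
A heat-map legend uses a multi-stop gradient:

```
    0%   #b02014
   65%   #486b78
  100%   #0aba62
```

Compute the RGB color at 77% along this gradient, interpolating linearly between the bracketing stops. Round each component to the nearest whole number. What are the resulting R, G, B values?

(51, 134, 112)

77% lies between the 65% and 100% stops, so the local fraction is t = (77 − 65)/(100 − 65) = 12/35 ≈ 0.3429.
#486b78 → (72, 107, 120); #0aba62 → (10, 186, 98).
R = 72 + 0.3429 × (10 − 72) = 50.74 → 51
G = 107 + 0.3429 × (186 − 107) = 134.089 → 134
B = 120 + 0.3429 × (98 − 120) = 112.456 → 112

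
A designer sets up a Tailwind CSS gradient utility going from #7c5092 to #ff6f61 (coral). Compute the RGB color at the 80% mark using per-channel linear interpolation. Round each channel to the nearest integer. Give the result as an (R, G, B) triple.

(229, 105, 107)

#7c5092 → (124, 80, 146); #ff6f61 → (255, 111, 97).
80% corresponds to t = 0.8.
R = 124 + 0.8 × (255 − 124) = 124 + 0.8 × 131 = 228.8 → 229
G = 80 + 0.8 × (111 − 80) = 80 + 0.8 × 31 = 104.8 → 105
B = 146 + 0.8 × (97 − 146) = 146 + 0.8 × -49 = 106.8 → 107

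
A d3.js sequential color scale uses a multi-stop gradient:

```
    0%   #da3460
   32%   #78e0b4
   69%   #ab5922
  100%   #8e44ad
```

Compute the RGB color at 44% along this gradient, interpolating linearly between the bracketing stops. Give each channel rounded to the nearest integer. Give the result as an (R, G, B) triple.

(137, 180, 133)

44% lies between the 32% and 69% stops, so the local fraction is t = (44 − 32)/(69 − 32) = 12/37 ≈ 0.3243.
#78e0b4 → (120, 224, 180); #ab5922 → (171, 89, 34).
R = 120 + 0.3243 × (171 − 120) = 136.539 → 137
G = 224 + 0.3243 × (89 − 224) = 180.22 → 180
B = 180 + 0.3243 × (34 − 180) = 132.652 → 133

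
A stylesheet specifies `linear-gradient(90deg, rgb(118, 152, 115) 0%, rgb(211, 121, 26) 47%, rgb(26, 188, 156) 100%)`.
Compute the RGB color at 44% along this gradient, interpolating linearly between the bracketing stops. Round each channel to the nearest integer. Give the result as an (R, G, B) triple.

44% lies between the 0% and 47% stops, so the local fraction is t = (44 − 0)/(47 − 0) = 44/47 ≈ 0.9362.
R = 118 + 0.9362 × (211 − 118) = 205.067 → 205
G = 152 + 0.9362 × (121 − 152) = 122.978 → 123
B = 115 + 0.9362 × (26 − 115) = 31.678 → 32

(205, 123, 32)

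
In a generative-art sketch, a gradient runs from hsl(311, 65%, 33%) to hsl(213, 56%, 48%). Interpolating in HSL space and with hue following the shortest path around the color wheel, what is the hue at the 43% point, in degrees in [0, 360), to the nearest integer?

269

Hue arc: Δh = 213 − 311 = -98° (|Δh| ≤ 180, already the shorter path).
H = 311 + 0.43 × (-98) = 268.86 → 269°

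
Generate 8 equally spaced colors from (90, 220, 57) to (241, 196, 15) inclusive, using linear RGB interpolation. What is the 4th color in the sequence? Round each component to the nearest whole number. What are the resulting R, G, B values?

With 8 swatches and endpoints inclusive, swatch 4 sits at t = (4 − 1)/(8 − 1) = 3/7 ≈ 0.4286.
R = 90 + 0.4286 × (241 − 90) = 154.719 → 155
G = 220 + 0.4286 × (196 − 220) = 209.714 → 210
B = 57 + 0.4286 × (15 − 57) = 38.999 → 39

(155, 210, 39)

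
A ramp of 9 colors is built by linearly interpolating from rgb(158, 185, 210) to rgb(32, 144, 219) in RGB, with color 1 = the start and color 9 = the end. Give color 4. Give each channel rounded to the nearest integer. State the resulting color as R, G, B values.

With 9 swatches and endpoints inclusive, swatch 4 sits at t = (4 − 1)/(9 − 1) = 3/8 ≈ 0.375.
R = 158 + 0.375 × (32 − 158) = 110.75 → 111
G = 185 + 0.375 × (144 − 185) = 169.625 → 170
B = 210 + 0.375 × (219 − 210) = 213.375 → 213

(111, 170, 213)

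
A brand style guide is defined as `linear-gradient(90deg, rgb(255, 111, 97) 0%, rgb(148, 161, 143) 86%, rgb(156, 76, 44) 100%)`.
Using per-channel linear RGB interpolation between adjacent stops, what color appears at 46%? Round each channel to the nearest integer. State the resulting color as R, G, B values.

46% lies between the 0% and 86% stops, so the local fraction is t = (46 − 0)/(86 − 0) = 46/86 ≈ 0.5349.
R = 255 + 0.5349 × (148 − 255) = 197.766 → 198
G = 111 + 0.5349 × (161 − 111) = 137.745 → 138
B = 97 + 0.5349 × (143 − 97) = 121.605 → 122

(198, 138, 122)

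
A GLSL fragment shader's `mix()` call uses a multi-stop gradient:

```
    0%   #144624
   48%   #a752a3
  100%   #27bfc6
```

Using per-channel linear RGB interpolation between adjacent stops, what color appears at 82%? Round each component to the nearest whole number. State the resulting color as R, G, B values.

82% lies between the 48% and 100% stops, so the local fraction is t = (82 − 48)/(100 − 48) = 34/52 ≈ 0.6538.
#a752a3 → (167, 82, 163); #27bfc6 → (39, 191, 198).
R = 167 + 0.6538 × (39 − 167) = 83.314 → 83
G = 82 + 0.6538 × (191 − 82) = 153.264 → 153
B = 163 + 0.6538 × (198 − 163) = 185.883 → 186

(83, 153, 186)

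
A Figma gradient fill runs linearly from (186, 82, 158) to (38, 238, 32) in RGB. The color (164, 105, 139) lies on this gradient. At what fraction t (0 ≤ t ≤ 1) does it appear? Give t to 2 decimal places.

Invert the lerp on the G channel (largest span, 156): t = (105 − 82) / (238 − 82) = 23/156 = 0.14744.
Check on R: (164 − 186)/(38 − 186) = 0.1486 ✓

0.15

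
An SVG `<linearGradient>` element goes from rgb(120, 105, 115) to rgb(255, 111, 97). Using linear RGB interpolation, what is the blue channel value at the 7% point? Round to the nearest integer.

114

B = 115 + 0.07 × (97 − 115) = 113.74 → 114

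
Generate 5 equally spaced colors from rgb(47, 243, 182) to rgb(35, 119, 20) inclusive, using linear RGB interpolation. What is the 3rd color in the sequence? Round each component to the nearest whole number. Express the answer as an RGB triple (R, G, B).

With 5 swatches and endpoints inclusive, swatch 3 sits at t = (3 − 1)/(5 − 1) = 2/4 ≈ 0.5.
R = 47 + 0.5 × (35 − 47) = 41 → 41
G = 243 + 0.5 × (119 − 243) = 181 → 181
B = 182 + 0.5 × (20 − 182) = 101 → 101

(41, 181, 101)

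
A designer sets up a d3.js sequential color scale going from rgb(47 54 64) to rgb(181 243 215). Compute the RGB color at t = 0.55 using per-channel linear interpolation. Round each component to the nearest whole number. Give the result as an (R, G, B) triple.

R = 47 + 0.55 × (181 − 47) = 47 + 0.55 × 134 = 120.7 → 121
G = 54 + 0.55 × (243 − 54) = 54 + 0.55 × 189 = 157.95 → 158
B = 64 + 0.55 × (215 − 64) = 64 + 0.55 × 151 = 147.05 → 147

(121, 158, 147)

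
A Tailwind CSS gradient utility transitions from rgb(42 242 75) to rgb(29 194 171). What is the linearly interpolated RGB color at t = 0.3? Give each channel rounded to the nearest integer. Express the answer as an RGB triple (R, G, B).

(38, 228, 104)

R = 42 + 0.3 × (29 − 42) = 42 + 0.3 × -13 = 38.1 → 38
G = 242 + 0.3 × (194 − 242) = 242 + 0.3 × -48 = 227.6 → 228
B = 75 + 0.3 × (171 − 75) = 75 + 0.3 × 96 = 103.8 → 104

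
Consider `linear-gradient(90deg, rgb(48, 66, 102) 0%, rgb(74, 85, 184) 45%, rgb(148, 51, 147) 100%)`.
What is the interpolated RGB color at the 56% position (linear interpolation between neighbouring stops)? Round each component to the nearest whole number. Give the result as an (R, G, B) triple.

56% lies between the 45% and 100% stops, so the local fraction is t = (56 − 45)/(100 − 45) = 11/55 ≈ 0.2.
R = 74 + 0.2 × (148 − 74) = 88.8 → 89
G = 85 + 0.2 × (51 − 85) = 78.2 → 78
B = 184 + 0.2 × (147 − 184) = 176.6 → 177

(89, 78, 177)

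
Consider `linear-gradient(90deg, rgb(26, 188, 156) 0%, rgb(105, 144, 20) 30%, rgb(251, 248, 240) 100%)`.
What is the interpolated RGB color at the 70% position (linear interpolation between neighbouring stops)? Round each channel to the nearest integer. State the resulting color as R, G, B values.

(188, 203, 146)

70% lies between the 30% and 100% stops, so the local fraction is t = (70 − 30)/(100 − 30) = 40/70 ≈ 0.5714.
R = 105 + 0.5714 × (251 − 105) = 188.424 → 188
G = 144 + 0.5714 × (248 − 144) = 203.426 → 203
B = 20 + 0.5714 × (240 − 20) = 145.708 → 146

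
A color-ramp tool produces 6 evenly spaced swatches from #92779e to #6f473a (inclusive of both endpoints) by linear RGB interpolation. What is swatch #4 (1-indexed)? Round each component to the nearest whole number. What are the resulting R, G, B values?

With 6 swatches and endpoints inclusive, swatch 4 sits at t = (4 − 1)/(6 − 1) = 3/5 ≈ 0.6.
#92779e → (146, 119, 158); #6f473a → (111, 71, 58).
R = 146 + 0.6 × (111 − 146) = 125 → 125
G = 119 + 0.6 × (71 − 119) = 90.2 → 90
B = 158 + 0.6 × (58 − 158) = 98 → 98

(125, 90, 98)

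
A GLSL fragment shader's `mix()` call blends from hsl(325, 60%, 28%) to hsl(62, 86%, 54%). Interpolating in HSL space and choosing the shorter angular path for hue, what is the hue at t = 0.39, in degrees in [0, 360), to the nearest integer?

Hue: 62 − 325 = -263°, but |-263| > 180 so the shorter arc goes the other way: Δh = -263 + 360 = 97°.
H = 325 + 0.39 × (97) = 362.83 → 363 → 363 mod 360 = 3°

3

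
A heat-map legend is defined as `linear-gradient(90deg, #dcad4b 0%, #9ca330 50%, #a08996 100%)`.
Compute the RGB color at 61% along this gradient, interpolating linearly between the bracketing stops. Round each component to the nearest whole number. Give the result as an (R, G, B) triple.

61% lies between the 50% and 100% stops, so the local fraction is t = (61 − 50)/(100 − 50) = 11/50 ≈ 0.22.
#9ca330 → (156, 163, 48); #a08996 → (160, 137, 150).
R = 156 + 0.22 × (160 − 156) = 156.88 → 157
G = 163 + 0.22 × (137 − 163) = 157.28 → 157
B = 48 + 0.22 × (150 − 48) = 70.44 → 70

(157, 157, 70)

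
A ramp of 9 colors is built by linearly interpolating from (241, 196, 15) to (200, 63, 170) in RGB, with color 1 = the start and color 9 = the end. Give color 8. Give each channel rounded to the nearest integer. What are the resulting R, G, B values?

(205, 80, 151)

With 9 swatches and endpoints inclusive, swatch 8 sits at t = (8 − 1)/(9 − 1) = 7/8 ≈ 0.875.
R = 241 + 0.875 × (200 − 241) = 205.125 → 205
G = 196 + 0.875 × (63 − 196) = 79.625 → 80
B = 15 + 0.875 × (170 − 15) = 150.625 → 151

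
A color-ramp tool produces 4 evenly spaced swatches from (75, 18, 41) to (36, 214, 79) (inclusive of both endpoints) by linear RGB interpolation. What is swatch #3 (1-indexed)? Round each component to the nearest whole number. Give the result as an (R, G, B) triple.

(49, 149, 66)

With 4 swatches and endpoints inclusive, swatch 3 sits at t = (3 − 1)/(4 − 1) = 2/3 ≈ 0.6667.
R = 75 + 0.6667 × (36 − 75) = 48.999 → 49
G = 18 + 0.6667 × (214 − 18) = 148.673 → 149
B = 41 + 0.6667 × (79 − 41) = 66.335 → 66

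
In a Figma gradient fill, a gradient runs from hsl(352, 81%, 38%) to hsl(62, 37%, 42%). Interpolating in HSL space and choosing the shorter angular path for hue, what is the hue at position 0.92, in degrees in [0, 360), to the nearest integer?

56

Hue: 62 − 352 = -290°, but |-290| > 180 so the shorter arc goes the other way: Δh = -290 + 360 = 70°.
H = 352 + 0.92 × (70) = 416.4 → 416 → 416 mod 360 = 56°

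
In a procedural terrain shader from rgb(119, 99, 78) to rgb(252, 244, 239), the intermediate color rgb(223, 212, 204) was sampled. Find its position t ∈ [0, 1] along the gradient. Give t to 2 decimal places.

0.78

Invert the lerp on the B channel (largest span, 161): t = (204 − 78) / (239 − 78) = 126/161 = 0.78261.
Check on R: (223 − 119)/(252 − 119) = 0.782 ✓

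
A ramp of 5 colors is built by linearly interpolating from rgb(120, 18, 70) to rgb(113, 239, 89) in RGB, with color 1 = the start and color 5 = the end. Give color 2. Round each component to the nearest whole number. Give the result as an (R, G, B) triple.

(118, 73, 75)

With 5 swatches and endpoints inclusive, swatch 2 sits at t = (2 − 1)/(5 − 1) = 1/4 ≈ 0.25.
R = 120 + 0.25 × (113 − 120) = 118.25 → 118
G = 18 + 0.25 × (239 − 18) = 73.25 → 73
B = 70 + 0.25 × (89 − 70) = 74.75 → 75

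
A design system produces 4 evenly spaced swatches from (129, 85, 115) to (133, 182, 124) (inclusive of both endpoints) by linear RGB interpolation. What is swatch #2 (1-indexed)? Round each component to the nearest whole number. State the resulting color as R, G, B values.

(130, 117, 118)

With 4 swatches and endpoints inclusive, swatch 2 sits at t = (2 − 1)/(4 − 1) = 1/3 ≈ 0.3333.
R = 129 + 0.3333 × (133 − 129) = 130.333 → 130
G = 85 + 0.3333 × (182 − 85) = 117.33 → 117
B = 115 + 0.3333 × (124 − 115) = 118 → 118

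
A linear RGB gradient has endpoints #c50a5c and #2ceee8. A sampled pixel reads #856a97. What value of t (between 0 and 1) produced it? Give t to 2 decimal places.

Invert the lerp on the G channel (largest span, 228): t = (106 − 10) / (238 − 10) = 96/228 = 0.42105.
Check on R: (133 − 197)/(44 − 197) = 0.4183 ✓

0.42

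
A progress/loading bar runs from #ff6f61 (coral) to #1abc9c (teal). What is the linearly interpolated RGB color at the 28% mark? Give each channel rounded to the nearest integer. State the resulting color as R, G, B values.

(191, 133, 114)

#ff6f61 → (255, 111, 97); #1abc9c → (26, 188, 156).
28% corresponds to t = 0.28.
R = 255 + 0.28 × (26 − 255) = 255 + 0.28 × -229 = 190.88 → 191
G = 111 + 0.28 × (188 − 111) = 111 + 0.28 × 77 = 132.56 → 133
B = 97 + 0.28 × (156 − 97) = 97 + 0.28 × 59 = 113.52 → 114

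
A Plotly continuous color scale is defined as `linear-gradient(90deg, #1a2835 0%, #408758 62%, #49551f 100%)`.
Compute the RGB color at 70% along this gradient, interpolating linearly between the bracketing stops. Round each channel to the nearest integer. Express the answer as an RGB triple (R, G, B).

(66, 124, 76)

70% lies between the 62% and 100% stops, so the local fraction is t = (70 − 62)/(100 − 62) = 8/38 ≈ 0.2105.
#408758 → (64, 135, 88); #49551f → (73, 85, 31).
R = 64 + 0.2105 × (73 − 64) = 65.894 → 66
G = 135 + 0.2105 × (85 − 135) = 124.475 → 124
B = 88 + 0.2105 × (31 − 88) = 76.001 → 76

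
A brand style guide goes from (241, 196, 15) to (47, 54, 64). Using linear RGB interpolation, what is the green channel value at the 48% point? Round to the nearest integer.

G = 196 + 0.48 × (54 − 196) = 127.84 → 128

128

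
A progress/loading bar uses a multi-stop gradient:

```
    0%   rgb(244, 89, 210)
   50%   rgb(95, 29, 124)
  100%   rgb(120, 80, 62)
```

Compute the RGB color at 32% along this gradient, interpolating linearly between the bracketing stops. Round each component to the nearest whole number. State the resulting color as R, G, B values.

(149, 51, 155)

32% lies between the 0% and 50% stops, so the local fraction is t = (32 − 0)/(50 − 0) = 32/50 ≈ 0.64.
R = 244 + 0.64 × (95 − 244) = 148.64 → 149
G = 89 + 0.64 × (29 − 89) = 50.6 → 51
B = 210 + 0.64 × (124 − 210) = 154.96 → 155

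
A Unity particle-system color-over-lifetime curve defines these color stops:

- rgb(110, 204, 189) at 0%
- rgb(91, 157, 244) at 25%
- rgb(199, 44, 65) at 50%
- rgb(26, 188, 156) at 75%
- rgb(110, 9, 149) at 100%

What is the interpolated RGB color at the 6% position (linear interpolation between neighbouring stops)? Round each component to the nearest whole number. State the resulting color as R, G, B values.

(105, 193, 202)

6% lies between the 0% and 25% stops, so the local fraction is t = (6 − 0)/(25 − 0) = 6/25 ≈ 0.24.
R = 110 + 0.24 × (91 − 110) = 105.44 → 105
G = 204 + 0.24 × (157 − 204) = 192.72 → 193
B = 189 + 0.24 × (244 − 189) = 202.2 → 202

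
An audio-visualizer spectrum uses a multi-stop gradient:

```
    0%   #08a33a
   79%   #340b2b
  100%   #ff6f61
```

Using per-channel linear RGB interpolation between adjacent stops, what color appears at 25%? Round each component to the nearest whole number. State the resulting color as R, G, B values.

25% lies between the 0% and 79% stops, so the local fraction is t = (25 − 0)/(79 − 0) = 25/79 ≈ 0.3165.
#08a33a → (8, 163, 58); #340b2b → (52, 11, 43).
R = 8 + 0.3165 × (52 − 8) = 21.926 → 22
G = 163 + 0.3165 × (11 − 163) = 114.892 → 115
B = 58 + 0.3165 × (43 − 58) = 53.252 → 53

(22, 115, 53)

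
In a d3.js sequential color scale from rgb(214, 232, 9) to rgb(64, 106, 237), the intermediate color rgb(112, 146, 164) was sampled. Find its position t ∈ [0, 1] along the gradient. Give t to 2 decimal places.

Invert the lerp on the B channel (largest span, 228): t = (164 − 9) / (237 − 9) = 155/228 = 0.67982.
Check on R: (112 − 214)/(64 − 214) = 0.68 ✓

0.68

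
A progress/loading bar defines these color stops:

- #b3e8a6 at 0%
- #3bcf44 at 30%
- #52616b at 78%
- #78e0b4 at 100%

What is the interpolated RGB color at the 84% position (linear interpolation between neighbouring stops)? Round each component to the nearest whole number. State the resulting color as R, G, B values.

84% lies between the 78% and 100% stops, so the local fraction is t = (84 − 78)/(100 − 78) = 6/22 ≈ 0.2727.
#52616b → (82, 97, 107); #78e0b4 → (120, 224, 180).
R = 82 + 0.2727 × (120 − 82) = 92.363 → 92
G = 97 + 0.2727 × (224 − 97) = 131.633 → 132
B = 107 + 0.2727 × (180 − 107) = 126.907 → 127

(92, 132, 127)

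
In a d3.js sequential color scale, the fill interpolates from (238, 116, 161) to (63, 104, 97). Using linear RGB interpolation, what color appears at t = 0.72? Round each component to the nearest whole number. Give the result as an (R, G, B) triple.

R = 238 + 0.72 × (63 − 238) = 238 + 0.72 × -175 = 112 → 112
G = 116 + 0.72 × (104 − 116) = 116 + 0.72 × -12 = 107.36 → 107
B = 161 + 0.72 × (97 − 161) = 161 + 0.72 × -64 = 114.92 → 115

(112, 107, 115)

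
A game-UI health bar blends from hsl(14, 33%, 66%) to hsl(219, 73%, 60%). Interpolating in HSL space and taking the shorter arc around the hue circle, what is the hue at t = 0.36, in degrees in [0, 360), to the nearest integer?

Hue: 219 − 14 = 205°, but |205| > 180 so the shorter arc goes the other way: Δh = 205 − 360 = -155°.
H = 14 + 0.36 × (-155) = -41.8 → -42 → -42 mod 360 = 318°

318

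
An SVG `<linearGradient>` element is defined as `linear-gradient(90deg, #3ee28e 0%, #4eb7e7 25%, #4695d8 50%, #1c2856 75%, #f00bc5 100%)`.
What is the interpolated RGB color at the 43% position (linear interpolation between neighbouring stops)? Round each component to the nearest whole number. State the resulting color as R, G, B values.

43% lies between the 25% and 50% stops, so the local fraction is t = (43 − 25)/(50 − 25) = 18/25 ≈ 0.72.
#4eb7e7 → (78, 183, 231); #4695d8 → (70, 149, 216).
R = 78 + 0.72 × (70 − 78) = 72.24 → 72
G = 183 + 0.72 × (149 − 183) = 158.52 → 159
B = 231 + 0.72 × (216 − 231) = 220.2 → 220

(72, 159, 220)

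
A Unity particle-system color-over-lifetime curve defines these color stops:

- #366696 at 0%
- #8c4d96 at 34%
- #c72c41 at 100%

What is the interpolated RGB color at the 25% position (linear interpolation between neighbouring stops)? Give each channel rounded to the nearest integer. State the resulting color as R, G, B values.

25% lies between the 0% and 34% stops, so the local fraction is t = (25 − 0)/(34 − 0) = 25/34 ≈ 0.7353.
#366696 → (54, 102, 150); #8c4d96 → (140, 77, 150).
R = 54 + 0.7353 × (140 − 54) = 117.236 → 117
G = 102 + 0.7353 × (77 − 102) = 83.618 → 84
B = 150 + 0.7353 × (150 − 150) = 150 → 150

(117, 84, 150)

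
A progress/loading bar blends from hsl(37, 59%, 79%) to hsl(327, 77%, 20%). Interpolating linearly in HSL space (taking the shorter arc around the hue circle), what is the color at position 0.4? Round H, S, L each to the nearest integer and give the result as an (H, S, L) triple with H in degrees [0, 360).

Hue: 327 − 37 = 290°, but |290| > 180 so the shorter arc goes the other way: Δh = 290 − 360 = -70°.
H = 37 + 0.4 × (-70) = 9 → 9°
S = 59 + 0.4 × (77 − 59) = 66.2 → 66%
L = 79 + 0.4 × (20 − 79) = 55.4 → 55%

(9, 66, 55)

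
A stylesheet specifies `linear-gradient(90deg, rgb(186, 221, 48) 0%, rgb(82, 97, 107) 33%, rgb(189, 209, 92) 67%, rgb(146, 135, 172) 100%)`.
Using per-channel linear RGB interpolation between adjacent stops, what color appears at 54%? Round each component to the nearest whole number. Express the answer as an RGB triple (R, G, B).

(148, 166, 98)

54% lies between the 33% and 67% stops, so the local fraction is t = (54 − 33)/(67 − 33) = 21/34 ≈ 0.6176.
R = 82 + 0.6176 × (189 − 82) = 148.083 → 148
G = 97 + 0.6176 × (209 − 97) = 166.171 → 166
B = 107 + 0.6176 × (92 − 107) = 97.736 → 98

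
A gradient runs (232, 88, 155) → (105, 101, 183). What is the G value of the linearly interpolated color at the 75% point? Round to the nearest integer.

G = 88 + 0.75 × (101 − 88) = 97.75 → 98

98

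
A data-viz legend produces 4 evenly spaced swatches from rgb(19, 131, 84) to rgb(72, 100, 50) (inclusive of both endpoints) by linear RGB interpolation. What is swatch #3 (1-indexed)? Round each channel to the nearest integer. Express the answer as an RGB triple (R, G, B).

(54, 110, 61)

With 4 swatches and endpoints inclusive, swatch 3 sits at t = (3 − 1)/(4 − 1) = 2/3 ≈ 0.6667.
R = 19 + 0.6667 × (72 − 19) = 54.335 → 54
G = 131 + 0.6667 × (100 − 131) = 110.332 → 110
B = 84 + 0.6667 × (50 − 84) = 61.332 → 61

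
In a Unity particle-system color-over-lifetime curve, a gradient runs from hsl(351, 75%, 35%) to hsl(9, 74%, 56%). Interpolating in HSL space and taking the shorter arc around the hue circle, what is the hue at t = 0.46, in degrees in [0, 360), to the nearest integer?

359

Hue: 9 − 351 = -342°, but |-342| > 180 so the shorter arc goes the other way: Δh = -342 + 360 = 18°.
H = 351 + 0.46 × (18) = 359.28 → 359°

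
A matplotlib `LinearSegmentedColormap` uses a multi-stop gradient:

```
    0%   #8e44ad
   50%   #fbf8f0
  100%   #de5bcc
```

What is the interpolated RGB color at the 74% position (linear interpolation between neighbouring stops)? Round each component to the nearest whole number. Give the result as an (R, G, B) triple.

(237, 173, 223)

74% lies between the 50% and 100% stops, so the local fraction is t = (74 − 50)/(100 − 50) = 24/50 ≈ 0.48.
#fbf8f0 → (251, 248, 240); #de5bcc → (222, 91, 204).
R = 251 + 0.48 × (222 − 251) = 237.08 → 237
G = 248 + 0.48 × (91 − 248) = 172.64 → 173
B = 240 + 0.48 × (204 − 240) = 222.72 → 223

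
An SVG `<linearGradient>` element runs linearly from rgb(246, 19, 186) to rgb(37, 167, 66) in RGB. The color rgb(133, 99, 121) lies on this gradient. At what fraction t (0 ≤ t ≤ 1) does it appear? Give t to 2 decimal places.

Invert the lerp on the R channel (largest span, 209): t = (133 − 246) / (37 − 246) = -113/-209 = 0.54067.
Check on G: (99 − 19)/(167 − 19) = 0.5405 ✓

0.54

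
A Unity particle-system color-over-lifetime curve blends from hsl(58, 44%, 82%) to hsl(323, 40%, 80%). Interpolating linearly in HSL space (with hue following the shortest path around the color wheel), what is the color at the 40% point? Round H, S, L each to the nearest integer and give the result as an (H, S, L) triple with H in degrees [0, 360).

(20, 42, 81)

Hue: 323 − 58 = 265°, but |265| > 180 so the shorter arc goes the other way: Δh = 265 − 360 = -95°.
H = 58 + 0.4 × (-95) = 20 → 20°
S = 44 + 0.4 × (40 − 44) = 42.4 → 42%
L = 82 + 0.4 × (80 − 82) = 81.2 → 81%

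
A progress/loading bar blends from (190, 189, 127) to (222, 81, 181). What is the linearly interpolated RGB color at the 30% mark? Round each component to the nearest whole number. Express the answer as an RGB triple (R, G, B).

(200, 157, 143)

30% corresponds to t = 0.3.
R = 190 + 0.3 × (222 − 190) = 190 + 0.3 × 32 = 199.6 → 200
G = 189 + 0.3 × (81 − 189) = 189 + 0.3 × -108 = 156.6 → 157
B = 127 + 0.3 × (181 − 127) = 127 + 0.3 × 54 = 143.2 → 143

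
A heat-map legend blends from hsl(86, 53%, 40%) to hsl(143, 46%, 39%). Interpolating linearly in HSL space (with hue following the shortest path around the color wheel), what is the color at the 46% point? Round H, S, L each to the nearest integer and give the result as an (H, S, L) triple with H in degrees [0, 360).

(112, 50, 40)

Hue arc: Δh = 143 − 86 = 57° (|Δh| ≤ 180, already the shorter path).
H = 86 + 0.46 × (57) = 112.22 → 112°
S = 53 + 0.46 × (46 − 53) = 49.78 → 50%
L = 40 + 0.46 × (39 − 40) = 39.54 → 40%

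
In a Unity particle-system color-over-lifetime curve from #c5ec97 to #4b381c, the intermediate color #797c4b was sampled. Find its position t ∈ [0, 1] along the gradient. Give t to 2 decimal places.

Invert the lerp on the G channel (largest span, 180): t = (124 − 236) / (56 − 236) = -112/-180 = 0.62222.
Check on R: (121 − 197)/(75 − 197) = 0.623 ✓

0.62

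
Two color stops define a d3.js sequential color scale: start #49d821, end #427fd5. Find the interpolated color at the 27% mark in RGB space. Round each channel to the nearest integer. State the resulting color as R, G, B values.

#49d821 → (73, 216, 33); #427fd5 → (66, 127, 213).
27% corresponds to t = 0.27.
R = 73 + 0.27 × (66 − 73) = 73 + 0.27 × -7 = 71.11 → 71
G = 216 + 0.27 × (127 − 216) = 216 + 0.27 × -89 = 191.97 → 192
B = 33 + 0.27 × (213 − 33) = 33 + 0.27 × 180 = 81.6 → 82

(71, 192, 82)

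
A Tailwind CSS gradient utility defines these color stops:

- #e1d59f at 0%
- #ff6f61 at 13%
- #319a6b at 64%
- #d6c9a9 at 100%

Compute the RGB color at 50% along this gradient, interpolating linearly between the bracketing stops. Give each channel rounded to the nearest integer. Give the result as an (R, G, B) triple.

50% lies between the 13% and 64% stops, so the local fraction is t = (50 − 13)/(64 − 13) = 37/51 ≈ 0.7255.
#ff6f61 → (255, 111, 97); #319a6b → (49, 154, 107).
R = 255 + 0.7255 × (49 − 255) = 105.547 → 106
G = 111 + 0.7255 × (154 − 111) = 142.197 → 142
B = 97 + 0.7255 × (107 − 97) = 104.255 → 104

(106, 142, 104)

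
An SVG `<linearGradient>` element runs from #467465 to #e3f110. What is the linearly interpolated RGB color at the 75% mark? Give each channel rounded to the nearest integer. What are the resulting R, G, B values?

#467465 → (70, 116, 101); #e3f110 → (227, 241, 16).
75% corresponds to t = 0.75.
R = 70 + 0.75 × (227 − 70) = 70 + 0.75 × 157 = 187.75 → 188
G = 116 + 0.75 × (241 − 116) = 116 + 0.75 × 125 = 209.75 → 210
B = 101 + 0.75 × (16 − 101) = 101 + 0.75 × -85 = 37.25 → 37
So the blended color is (188, 210, 37), about #bcd225.

(188, 210, 37)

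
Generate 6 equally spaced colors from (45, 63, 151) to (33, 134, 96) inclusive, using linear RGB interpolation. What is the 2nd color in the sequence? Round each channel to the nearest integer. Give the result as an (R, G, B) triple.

(43, 77, 140)

With 6 swatches and endpoints inclusive, swatch 2 sits at t = (2 − 1)/(6 − 1) = 1/5 ≈ 0.2.
R = 45 + 0.2 × (33 − 45) = 42.6 → 43
G = 63 + 0.2 × (134 − 63) = 77.2 → 77
B = 151 + 0.2 × (96 − 151) = 140 → 140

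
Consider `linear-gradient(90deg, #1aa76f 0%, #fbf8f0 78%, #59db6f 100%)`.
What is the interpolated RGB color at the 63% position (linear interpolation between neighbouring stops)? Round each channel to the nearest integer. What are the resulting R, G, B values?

63% lies between the 0% and 78% stops, so the local fraction is t = (63 − 0)/(78 − 0) = 63/78 ≈ 0.8077.
#1aa76f → (26, 167, 111); #fbf8f0 → (251, 248, 240).
R = 26 + 0.8077 × (251 − 26) = 207.732 → 208
G = 167 + 0.8077 × (248 − 167) = 232.424 → 232
B = 111 + 0.8077 × (240 − 111) = 215.193 → 215

(208, 232, 215)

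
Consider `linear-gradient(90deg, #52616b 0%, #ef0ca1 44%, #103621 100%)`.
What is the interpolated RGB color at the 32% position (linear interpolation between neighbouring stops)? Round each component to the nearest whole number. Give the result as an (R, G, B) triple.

32% lies between the 0% and 44% stops, so the local fraction is t = (32 − 0)/(44 − 0) = 32/44 ≈ 0.7273.
#52616b → (82, 97, 107); #ef0ca1 → (239, 12, 161).
R = 82 + 0.7273 × (239 − 82) = 196.186 → 196
G = 97 + 0.7273 × (12 − 97) = 35.18 → 35
B = 107 + 0.7273 × (161 − 107) = 146.274 → 146

(196, 35, 146)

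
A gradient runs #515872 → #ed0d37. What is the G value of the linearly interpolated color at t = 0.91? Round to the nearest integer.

G₁ = 88 (from #515872), G₂ = 13 (from #ed0d37).
G = 88 + 0.91 × (13 − 88) = 19.75 → 20

20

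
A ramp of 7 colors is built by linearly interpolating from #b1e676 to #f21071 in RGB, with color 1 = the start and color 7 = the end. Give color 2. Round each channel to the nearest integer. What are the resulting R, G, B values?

(188, 194, 117)

With 7 swatches and endpoints inclusive, swatch 2 sits at t = (2 − 1)/(7 − 1) = 1/6 ≈ 0.1667.
#b1e676 → (177, 230, 118); #f21071 → (242, 16, 113).
R = 177 + 0.1667 × (242 − 177) = 187.835 → 188
G = 230 + 0.1667 × (16 − 230) = 194.326 → 194
B = 118 + 0.1667 × (113 − 118) = 117.166 → 117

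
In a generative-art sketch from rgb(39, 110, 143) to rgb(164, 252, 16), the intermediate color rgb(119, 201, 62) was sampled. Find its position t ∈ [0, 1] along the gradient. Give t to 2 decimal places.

Invert the lerp on the G channel (largest span, 142): t = (201 − 110) / (252 − 110) = 91/142 = 0.64085.
Check on R: (119 − 39)/(164 − 39) = 0.64 ✓

0.64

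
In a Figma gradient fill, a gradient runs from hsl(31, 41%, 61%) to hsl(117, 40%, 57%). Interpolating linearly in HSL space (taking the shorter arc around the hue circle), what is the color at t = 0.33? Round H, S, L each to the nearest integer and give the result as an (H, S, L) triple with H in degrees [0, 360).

(59, 41, 60)

Hue arc: Δh = 117 − 31 = 86° (|Δh| ≤ 180, already the shorter path).
H = 31 + 0.33 × (86) = 59.38 → 59°
S = 41 + 0.33 × (40 − 41) = 40.67 → 41%
L = 61 + 0.33 × (57 − 61) = 59.68 → 60%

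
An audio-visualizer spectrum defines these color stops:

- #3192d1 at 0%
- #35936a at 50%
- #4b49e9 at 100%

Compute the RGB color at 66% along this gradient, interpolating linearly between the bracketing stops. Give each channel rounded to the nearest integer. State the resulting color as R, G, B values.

(60, 123, 147)

66% lies between the 50% and 100% stops, so the local fraction is t = (66 − 50)/(100 − 50) = 16/50 ≈ 0.32.
#35936a → (53, 147, 106); #4b49e9 → (75, 73, 233).
R = 53 + 0.32 × (75 − 53) = 60.04 → 60
G = 147 + 0.32 × (73 − 147) = 123.32 → 123
B = 106 + 0.32 × (233 − 106) = 146.64 → 147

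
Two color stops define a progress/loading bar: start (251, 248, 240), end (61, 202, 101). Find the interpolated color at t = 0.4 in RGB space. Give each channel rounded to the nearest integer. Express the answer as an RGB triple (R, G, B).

R = 251 + 0.4 × (61 − 251) = 251 + 0.4 × -190 = 175 → 175
G = 248 + 0.4 × (202 − 248) = 248 + 0.4 × -46 = 229.6 → 230
B = 240 + 0.4 × (101 − 240) = 240 + 0.4 × -139 = 184.4 → 184

(175, 230, 184)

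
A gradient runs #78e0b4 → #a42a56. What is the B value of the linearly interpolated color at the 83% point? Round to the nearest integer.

B₁ = 180 (from #78e0b4), B₂ = 86 (from #a42a56).
B = 180 + 0.83 × (86 − 180) = 101.98 → 102

102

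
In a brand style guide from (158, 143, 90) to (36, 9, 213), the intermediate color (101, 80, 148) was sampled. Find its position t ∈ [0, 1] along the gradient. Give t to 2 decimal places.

0.47

Invert the lerp on the G channel (largest span, 134): t = (80 − 143) / (9 − 143) = -63/-134 = 0.47015.
Check on R: (101 − 158)/(36 − 158) = 0.4672 ✓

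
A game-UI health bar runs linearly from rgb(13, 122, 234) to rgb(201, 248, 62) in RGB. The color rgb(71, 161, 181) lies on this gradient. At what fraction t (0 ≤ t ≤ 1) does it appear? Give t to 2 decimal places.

Invert the lerp on the R channel (largest span, 188): t = (71 − 13) / (201 − 13) = 58/188 = 0.30851.
Check on G: (161 − 122)/(248 − 122) = 0.3095 ✓

0.31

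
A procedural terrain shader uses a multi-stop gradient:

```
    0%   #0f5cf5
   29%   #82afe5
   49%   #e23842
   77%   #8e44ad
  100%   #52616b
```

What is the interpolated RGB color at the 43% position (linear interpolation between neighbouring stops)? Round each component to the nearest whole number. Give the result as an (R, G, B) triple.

43% lies between the 29% and 49% stops, so the local fraction is t = (43 − 29)/(49 − 29) = 14/20 ≈ 0.7.
#82afe5 → (130, 175, 229); #e23842 → (226, 56, 66).
R = 130 + 0.7 × (226 − 130) = 197.2 → 197
G = 175 + 0.7 × (56 − 175) = 91.7 → 92
B = 229 + 0.7 × (66 − 229) = 114.9 → 115

(197, 92, 115)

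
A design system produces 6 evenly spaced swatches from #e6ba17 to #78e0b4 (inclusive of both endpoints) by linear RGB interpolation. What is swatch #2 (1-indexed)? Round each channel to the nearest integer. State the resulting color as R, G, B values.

With 6 swatches and endpoints inclusive, swatch 2 sits at t = (2 − 1)/(6 − 1) = 1/5 ≈ 0.2.
#e6ba17 → (230, 186, 23); #78e0b4 → (120, 224, 180).
R = 230 + 0.2 × (120 − 230) = 208 → 208
G = 186 + 0.2 × (224 − 186) = 193.6 → 194
B = 23 + 0.2 × (180 − 23) = 54.4 → 54

(208, 194, 54)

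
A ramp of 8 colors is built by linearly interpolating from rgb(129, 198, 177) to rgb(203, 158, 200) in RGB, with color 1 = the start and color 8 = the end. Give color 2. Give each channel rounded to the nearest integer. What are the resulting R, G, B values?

With 8 swatches and endpoints inclusive, swatch 2 sits at t = (2 − 1)/(8 − 1) = 1/7 ≈ 0.1429.
R = 129 + 0.1429 × (203 − 129) = 139.575 → 140
G = 198 + 0.1429 × (158 − 198) = 192.284 → 192
B = 177 + 0.1429 × (200 − 177) = 180.287 → 180

(140, 192, 180)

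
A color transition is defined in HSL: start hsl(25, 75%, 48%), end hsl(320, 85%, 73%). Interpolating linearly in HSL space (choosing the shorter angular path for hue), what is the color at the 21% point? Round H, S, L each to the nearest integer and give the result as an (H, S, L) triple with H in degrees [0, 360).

Hue: 320 − 25 = 295°, but |295| > 180 so the shorter arc goes the other way: Δh = 295 − 360 = -65°.
H = 25 + 0.21 × (-65) = 11.35 → 11°
S = 75 + 0.21 × (85 − 75) = 77.1 → 77%
L = 48 + 0.21 × (73 − 48) = 53.25 → 53%

(11, 77, 53)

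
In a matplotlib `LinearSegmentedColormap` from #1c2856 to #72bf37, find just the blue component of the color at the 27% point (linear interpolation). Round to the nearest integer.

B₁ = 86 (from #1c2856), B₂ = 55 (from #72bf37).
B = 86 + 0.27 × (55 − 86) = 77.63 → 78

78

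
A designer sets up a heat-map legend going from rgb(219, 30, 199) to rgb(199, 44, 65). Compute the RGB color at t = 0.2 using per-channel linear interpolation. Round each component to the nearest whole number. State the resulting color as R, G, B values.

(215, 33, 172)

R = 219 + 0.2 × (199 − 219) = 219 + 0.2 × -20 = 215 → 215
G = 30 + 0.2 × (44 − 30) = 30 + 0.2 × 14 = 32.8 → 33
B = 199 + 0.2 × (65 − 199) = 199 + 0.2 × -134 = 172.2 → 172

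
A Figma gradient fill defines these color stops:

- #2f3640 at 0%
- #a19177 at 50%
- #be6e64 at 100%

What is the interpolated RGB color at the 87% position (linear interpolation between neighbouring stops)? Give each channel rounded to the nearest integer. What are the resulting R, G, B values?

(182, 119, 105)

87% lies between the 50% and 100% stops, so the local fraction is t = (87 − 50)/(100 − 50) = 37/50 ≈ 0.74.
#a19177 → (161, 145, 119); #be6e64 → (190, 110, 100).
R = 161 + 0.74 × (190 − 161) = 182.46 → 182
G = 145 + 0.74 × (110 − 145) = 119.1 → 119
B = 119 + 0.74 × (100 − 119) = 104.94 → 105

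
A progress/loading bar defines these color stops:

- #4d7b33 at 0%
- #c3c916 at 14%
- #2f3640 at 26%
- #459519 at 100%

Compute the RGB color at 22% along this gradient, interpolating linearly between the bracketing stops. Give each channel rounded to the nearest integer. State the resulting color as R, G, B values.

22% lies between the 14% and 26% stops, so the local fraction is t = (22 − 14)/(26 − 14) = 8/12 ≈ 0.6667.
#c3c916 → (195, 201, 22); #2f3640 → (47, 54, 64).
R = 195 + 0.6667 × (47 − 195) = 96.328 → 96
G = 201 + 0.6667 × (54 − 201) = 102.995 → 103
B = 22 + 0.6667 × (64 − 22) = 50.001 → 50

(96, 103, 50)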